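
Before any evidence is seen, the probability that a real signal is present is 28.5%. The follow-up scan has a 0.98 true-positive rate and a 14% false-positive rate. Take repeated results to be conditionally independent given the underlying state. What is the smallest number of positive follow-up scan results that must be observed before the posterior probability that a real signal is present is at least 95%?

2

Prior odds = 0.285/0.715 = 57/143.
Likelihood ratio of a positive result = 0.98/0.14 = 7.
Target posterior odds = 0.95/0.05 = 19.
Require 7ⁿ ≥ 19 ÷ (57/143) = 143/3.
7¹ = 7 falls short of 143/3 but 7² = 49 reaches it, so n = 2.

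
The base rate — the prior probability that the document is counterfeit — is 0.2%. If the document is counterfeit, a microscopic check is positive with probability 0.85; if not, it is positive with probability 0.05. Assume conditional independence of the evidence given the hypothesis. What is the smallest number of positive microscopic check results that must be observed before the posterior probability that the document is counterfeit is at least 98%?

Prior odds: 0.002 ÷ 0.998 = 1/499.
Likelihood ratio of a positive = 0.85/0.05 = 17.
Target posterior odds = 0.98/0.02 = 49.
Require 17ⁿ ≥ 49 ÷ (1/499) = 24451.
17³ = 4913 falls short of 24451 but 17⁴ = 83521 reaches it, so n = 4.

4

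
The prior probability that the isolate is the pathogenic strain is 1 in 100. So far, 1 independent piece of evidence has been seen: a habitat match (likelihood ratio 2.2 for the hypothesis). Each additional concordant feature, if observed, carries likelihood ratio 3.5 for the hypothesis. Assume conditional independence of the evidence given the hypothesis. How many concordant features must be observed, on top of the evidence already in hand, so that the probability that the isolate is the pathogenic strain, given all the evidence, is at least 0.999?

Prior odds = 0.01/0.99 = 1/99.
Bayes factor of the evidence already in hand = 2.2.
Odds after that evidence = (1/99) × 2.2 = 1/45.
Target odds = 0.999/0.001 = 999.
Need 3.5ⁿ ≥ 999 ÷ (1/45) = 44955.
3.5⁸ = 5764801/256 falls short of 44955 but 3.5⁹ = 40353607/512 reaches it, so n = 9.

9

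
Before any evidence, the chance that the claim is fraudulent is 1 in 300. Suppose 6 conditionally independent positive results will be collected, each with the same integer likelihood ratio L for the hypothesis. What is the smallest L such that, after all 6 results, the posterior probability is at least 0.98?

Prior odds = (1/300)/(299/300) = 1/299.
Target odds = 0.98/0.02 = 49.
Need L⁶ ≥ 49 ÷ (1/299) = 14651.
4⁶ = 4096 < 14651 ≤ 15625 = 5⁶, so L = 5.

5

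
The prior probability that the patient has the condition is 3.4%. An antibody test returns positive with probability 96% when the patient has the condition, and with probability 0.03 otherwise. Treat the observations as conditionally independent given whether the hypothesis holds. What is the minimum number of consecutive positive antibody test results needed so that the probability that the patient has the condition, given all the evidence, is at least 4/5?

2

Prior odds = 0.034/0.966 = 17/483.
Likelihood ratio of a positive result = 0.96/0.03 = 32.
Target posterior odds = 0.8/0.2 = 4.
Need (17/483) × 32ⁿ ≥ 4, i.e. 32ⁿ ≥ 1932/17.
32¹ = 32 falls short of 1932/17 but 32² = 1024 reaches it, so n = 2.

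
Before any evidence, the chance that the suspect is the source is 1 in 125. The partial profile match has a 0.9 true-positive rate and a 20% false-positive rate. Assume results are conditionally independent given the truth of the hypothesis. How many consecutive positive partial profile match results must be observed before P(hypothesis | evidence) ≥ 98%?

Prior odds = 0.008/0.992 = 1/124.
Likelihood ratio of a positive result = 0.9/0.2 = 4.5.
Target odds: 0.98 ÷ 0.02 = 49.
Require 4.5ⁿ ≥ 49 ÷ (1/124) = 6076.
4.5⁵ = 1845.28125 falls short of 6076 but 4.5⁶ = 8303.765625 reaches it, so n = 6.

6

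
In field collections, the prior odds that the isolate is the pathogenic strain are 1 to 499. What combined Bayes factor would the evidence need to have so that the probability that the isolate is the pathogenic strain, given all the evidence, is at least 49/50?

24451

Prior odds = 1/499.
Target odds = 0.98/0.02 = 49.
Required Bayes factor = 49 ÷ (1/499) = 24451.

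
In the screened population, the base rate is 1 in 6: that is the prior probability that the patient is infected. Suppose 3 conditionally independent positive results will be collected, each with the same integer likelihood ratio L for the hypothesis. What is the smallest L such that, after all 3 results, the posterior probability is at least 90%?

Prior odds = (1/6)/(5/6) = 0.2.
Target odds = 0.9/0.1 = 9.
Need L³ ≥ 9 ÷ 0.2 = 45.
3³ = 27 < 45 ≤ 64 = 4³, so L = 4.

4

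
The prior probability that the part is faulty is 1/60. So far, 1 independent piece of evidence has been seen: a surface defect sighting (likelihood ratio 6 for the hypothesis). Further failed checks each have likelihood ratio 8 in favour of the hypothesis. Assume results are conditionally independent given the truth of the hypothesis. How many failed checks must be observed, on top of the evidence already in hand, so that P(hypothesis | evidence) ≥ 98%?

3

Prior odds = (1/60)/(59/60) = 1/59.
Bayes factor of the evidence already in hand = 6.
Odds after that evidence = (1/59) × 6 = 6/59.
Target odds = 0.98/0.02 = 49.
Need 8ⁿ ≥ 49 ÷ (6/59) = 2891/6.
8² = 64 falls short of 2891/6 but 8³ = 512 reaches it, so n = 3.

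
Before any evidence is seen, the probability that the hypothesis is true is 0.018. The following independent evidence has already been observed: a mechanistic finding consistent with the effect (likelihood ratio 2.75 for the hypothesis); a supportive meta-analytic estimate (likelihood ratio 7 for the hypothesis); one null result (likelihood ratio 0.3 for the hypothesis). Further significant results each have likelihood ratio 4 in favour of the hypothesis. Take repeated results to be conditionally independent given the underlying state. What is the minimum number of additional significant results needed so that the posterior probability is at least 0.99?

5

Prior odds = 0.018/0.982 = 9/491.
Combined Bayes factor of the evidence already in hand = 2.75 × 7 × 0.3 = 5.775.
Odds after that evidence = (9/491) × 5.775 = 2079/19640.
Target odds = 0.99/0.01 = 99.
Need 4ⁿ ≥ 99 ÷ (2079/19640) = 19640/21.
4⁴ = 256 falls short of 19640/21 but 4⁵ = 1024 reaches it, so n = 5.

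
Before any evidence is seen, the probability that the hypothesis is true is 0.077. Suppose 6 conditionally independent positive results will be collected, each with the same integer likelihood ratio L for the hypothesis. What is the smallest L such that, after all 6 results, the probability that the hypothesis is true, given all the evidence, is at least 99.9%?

5

Prior odds = 0.077/0.923 = 77/923.
Target odds = 0.999/0.001 = 999.
Need L⁶ ≥ 999 ÷ (77/923) = 922077/77.
4⁶ = 4096 < 922077/77 ≤ 15625 = 5⁶, so L = 5.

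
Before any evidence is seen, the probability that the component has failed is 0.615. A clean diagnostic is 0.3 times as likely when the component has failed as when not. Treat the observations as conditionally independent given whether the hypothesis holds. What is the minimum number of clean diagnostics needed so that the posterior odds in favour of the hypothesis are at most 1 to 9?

Prior odds = 0.615/0.385 = 123/77.
Likelihood ratio per clean diagnostic = 0.3.
Target odds = 1/9.
Need (123/77) × 0.3ⁿ ≤ 1/9, i.e. 0.3ⁿ ≤ 77/1107.
0.3² = 0.09 is still above 77/1107 but 0.3³ = 0.027 is at or below it, so n = 3.

3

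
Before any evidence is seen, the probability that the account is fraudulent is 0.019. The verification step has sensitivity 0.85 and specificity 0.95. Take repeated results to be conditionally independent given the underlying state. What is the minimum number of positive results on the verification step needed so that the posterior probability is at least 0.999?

4

Prior odds = 0.019/0.981 = 19/981.
False-positive rate = 1 − 0.95 = 0.05; likelihood ratio of a positive = 0.85/0.05 = 17.
Target odds: 0.999 ÷ 0.001 = 999.
Require 17ⁿ ≥ 999 ÷ (19/981) = 980019/19.
17³ = 4913 falls short of 980019/19 but 17⁴ = 83521 reaches it, so n = 4.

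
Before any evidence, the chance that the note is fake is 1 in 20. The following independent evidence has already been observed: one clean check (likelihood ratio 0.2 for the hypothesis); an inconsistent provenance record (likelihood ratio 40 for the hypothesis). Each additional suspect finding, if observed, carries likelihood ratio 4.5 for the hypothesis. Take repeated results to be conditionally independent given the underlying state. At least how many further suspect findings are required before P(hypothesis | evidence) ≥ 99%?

4

Prior odds = 0.05/0.95 = 1/19.
Combined Bayes factor of the evidence already in hand = 0.2 × 40 = 8.
Odds after that evidence = (1/19) × 8 = 8/19.
Target odds = 0.99/0.01 = 99.
Need 4.5ⁿ ≥ 99 ÷ (8/19) = 235.125.
4.5³ = 91.125 falls short of 235.125 but 4.5⁴ = 410.0625 reaches it, so n = 4.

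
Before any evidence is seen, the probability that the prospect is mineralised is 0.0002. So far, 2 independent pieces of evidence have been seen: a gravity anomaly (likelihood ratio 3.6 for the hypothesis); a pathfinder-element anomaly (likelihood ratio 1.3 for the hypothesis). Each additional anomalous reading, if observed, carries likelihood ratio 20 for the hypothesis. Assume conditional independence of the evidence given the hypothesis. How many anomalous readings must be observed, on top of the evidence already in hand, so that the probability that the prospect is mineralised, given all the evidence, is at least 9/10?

4

Prior odds = 0.0002/0.9998 = 1/4999.
Combined Bayes factor of the evidence already in hand = 3.6 × 1.3 = 4.68.
Odds after that evidence = (1/4999) × 4.68 = 117/124975.
Target odds = 0.9/0.1 = 9.
Need 20ⁿ ≥ 9 ÷ (117/124975) = 124975/13.
20³ = 8000 falls short of 124975/13 but 20⁴ = 160000 reaches it, so n = 4.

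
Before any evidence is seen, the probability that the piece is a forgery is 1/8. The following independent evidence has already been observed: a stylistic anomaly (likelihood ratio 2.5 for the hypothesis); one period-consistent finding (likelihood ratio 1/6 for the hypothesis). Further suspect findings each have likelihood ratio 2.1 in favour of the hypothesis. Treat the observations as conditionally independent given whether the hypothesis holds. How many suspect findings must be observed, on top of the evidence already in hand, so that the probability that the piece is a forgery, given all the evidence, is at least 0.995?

11

Prior odds = 0.125/0.875 = 1/7.
Combined Bayes factor of the evidence already in hand = 2.5 × (1/6) = 5/12.
Odds after that evidence = (1/7) × 5/12 = 5/84.
Target odds = 0.995/0.005 = 199.
Need 2.1ⁿ ≥ 199 ÷ (5/84) = 3343.2.
2.1¹⁰ ≈1667.99 falls short of 3343.2 but 2.1¹¹ ≈3502.78 reaches it, so n = 11.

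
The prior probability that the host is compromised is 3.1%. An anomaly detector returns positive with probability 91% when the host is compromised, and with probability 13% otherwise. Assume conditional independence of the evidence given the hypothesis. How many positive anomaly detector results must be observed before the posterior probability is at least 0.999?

6

Prior odds: 0.031 ÷ 0.969 = 31/969.
Likelihood ratio of a positive result = 0.91/0.13 = 7.
Target posterior odds = 0.999/0.001 = 999.
Need (31/969) × 7ⁿ ≥ 999, i.e. 7ⁿ ≥ 968031/31.
7⁵ = 16807 falls short of 968031/31 but 7⁶ = 117649 reaches it, so n = 6.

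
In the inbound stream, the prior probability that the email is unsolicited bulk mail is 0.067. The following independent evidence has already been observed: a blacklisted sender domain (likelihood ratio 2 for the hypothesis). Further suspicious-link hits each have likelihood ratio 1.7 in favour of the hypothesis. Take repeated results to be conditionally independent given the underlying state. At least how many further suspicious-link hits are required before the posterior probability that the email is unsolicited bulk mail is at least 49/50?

Prior odds = 0.067/0.933 = 67/933.
Bayes factor of the evidence already in hand = 2.
Odds after that evidence = (67/933) × 2 = 134/933.
Target odds = 0.98/0.02 = 49.
Need 1.7ⁿ ≥ 49 ÷ (134/933) = 45717/134.
1.7¹⁰ ≈201.599 falls short of 45717/134 but 1.7¹¹ ≈342.719 reaches it, so n = 11.

11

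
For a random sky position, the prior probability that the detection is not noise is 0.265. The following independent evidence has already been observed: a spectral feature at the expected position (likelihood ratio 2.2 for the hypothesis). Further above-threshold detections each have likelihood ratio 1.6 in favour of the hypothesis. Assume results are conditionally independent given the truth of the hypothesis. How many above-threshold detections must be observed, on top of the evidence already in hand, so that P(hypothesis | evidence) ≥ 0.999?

Prior odds = 0.265/0.735 = 53/147.
Bayes factor of the evidence already in hand = 2.2.
Odds after that evidence = (53/147) × 2.2 = 583/735.
Target odds = 0.999/0.001 = 999.
Need 1.6ⁿ ≥ 999 ÷ (583/735) = 734265/583.
1.6¹⁵ ≈1152.92 falls short of 734265/583 but 1.6¹⁶ ≈1844.67 reaches it, so n = 16.

16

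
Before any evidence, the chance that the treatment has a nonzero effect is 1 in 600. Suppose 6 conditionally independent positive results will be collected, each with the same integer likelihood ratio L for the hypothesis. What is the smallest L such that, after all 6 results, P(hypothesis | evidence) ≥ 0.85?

Prior odds = (1/600)/(599/600) = 1/599.
Target odds = 0.85/0.15 = 17/3.
Need L⁶ ≥ 17/3 ÷ (1/599) = 10183/3.
3⁶ = 729 < 10183/3 ≤ 4096 = 4⁶, so L = 4.

4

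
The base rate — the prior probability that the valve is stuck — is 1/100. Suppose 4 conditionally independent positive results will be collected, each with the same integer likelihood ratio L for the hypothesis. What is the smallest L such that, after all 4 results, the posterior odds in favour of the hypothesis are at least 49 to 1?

9

Prior odds = 0.01/0.99 = 1/99.
Target odds = 49.
Need L⁴ ≥ 49 ÷ (1/99) = 4851.
8⁴ = 4096 < 4851 ≤ 6561 = 9⁴, so L = 9.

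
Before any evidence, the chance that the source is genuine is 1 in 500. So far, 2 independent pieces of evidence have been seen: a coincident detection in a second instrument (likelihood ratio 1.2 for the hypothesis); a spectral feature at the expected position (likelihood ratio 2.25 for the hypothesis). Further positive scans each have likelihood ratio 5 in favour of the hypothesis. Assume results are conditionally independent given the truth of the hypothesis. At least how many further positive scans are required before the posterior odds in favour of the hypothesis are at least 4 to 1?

Prior odds = 0.002/0.998 = 1/499.
Combined Bayes factor of the evidence already in hand = 1.2 × 2.25 = 2.7.
Odds after that evidence = (1/499) × 2.7 = 27/4990.
Target odds = 4.
Need 5ⁿ ≥ 4 ÷ (27/4990) = 19960/27.
5⁴ = 625 falls short of 19960/27 but 5⁵ = 3125 reaches it, so n = 5.

5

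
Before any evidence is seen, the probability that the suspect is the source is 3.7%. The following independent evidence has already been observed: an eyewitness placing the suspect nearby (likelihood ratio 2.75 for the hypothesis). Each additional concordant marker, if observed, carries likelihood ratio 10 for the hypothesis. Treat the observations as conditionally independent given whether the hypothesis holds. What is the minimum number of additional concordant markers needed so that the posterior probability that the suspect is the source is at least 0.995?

Prior odds = 0.037/0.963 = 37/963.
Bayes factor of the evidence already in hand = 2.75.
Odds after that evidence = (37/963) × 2.75 = 407/3852.
Target odds = 0.995/0.005 = 199.
Need 10ⁿ ≥ 199 ÷ (407/3852) = 766548/407.
10³ = 1000 falls short of 766548/407 but 10⁴ = 10000 reaches it, so n = 4.

4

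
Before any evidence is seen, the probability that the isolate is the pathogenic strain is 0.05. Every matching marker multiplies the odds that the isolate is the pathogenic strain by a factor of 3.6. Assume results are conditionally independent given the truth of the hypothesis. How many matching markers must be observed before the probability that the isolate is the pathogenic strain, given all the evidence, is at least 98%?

6

Prior odds: 0.05 ÷ 0.95 = 1/19.
Likelihood ratio per matching marker = 3.6.
Target posterior odds = 0.98/0.02 = 49.
Require 3.6ⁿ ≥ 49 ÷ (1/19) = 931.
3.6⁵ = 604.66176 falls short of 931 but 3.6⁶ = 34012224/15625 reaches it, so n = 6.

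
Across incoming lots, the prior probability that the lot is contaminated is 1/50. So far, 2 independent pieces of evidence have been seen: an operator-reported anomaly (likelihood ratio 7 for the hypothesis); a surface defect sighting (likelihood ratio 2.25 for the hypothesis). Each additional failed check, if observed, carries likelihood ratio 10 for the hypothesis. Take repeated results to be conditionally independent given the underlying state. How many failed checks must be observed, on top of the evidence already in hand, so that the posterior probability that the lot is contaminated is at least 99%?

Prior odds = 0.02/0.98 = 1/49.
Combined Bayes factor of the evidence already in hand = 7 × 2.25 = 15.75.
Odds after that evidence = (1/49) × 15.75 = 9/28.
Target odds = 0.99/0.01 = 99.
Need 10ⁿ ≥ 99 ÷ (9/28) = 308.
10² = 100 falls short of 308 but 10³ = 1000 reaches it, so n = 3.

3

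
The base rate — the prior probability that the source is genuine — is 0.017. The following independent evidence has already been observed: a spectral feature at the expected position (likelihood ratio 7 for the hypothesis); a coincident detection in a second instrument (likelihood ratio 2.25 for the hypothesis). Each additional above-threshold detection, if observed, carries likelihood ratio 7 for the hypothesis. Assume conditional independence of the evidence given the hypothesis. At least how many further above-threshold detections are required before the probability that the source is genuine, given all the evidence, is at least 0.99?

4

Prior odds = 0.017/0.983 = 17/983.
Combined Bayes factor of the evidence already in hand = 7 × 2.25 = 15.75.
Odds after that evidence = (17/983) × 15.75 = 1071/3932.
Target odds = 0.99/0.01 = 99.
Need 7ⁿ ≥ 99 ÷ (1071/3932) = 43252/119.
7³ = 343 falls short of 43252/119 but 7⁴ = 2401 reaches it, so n = 4.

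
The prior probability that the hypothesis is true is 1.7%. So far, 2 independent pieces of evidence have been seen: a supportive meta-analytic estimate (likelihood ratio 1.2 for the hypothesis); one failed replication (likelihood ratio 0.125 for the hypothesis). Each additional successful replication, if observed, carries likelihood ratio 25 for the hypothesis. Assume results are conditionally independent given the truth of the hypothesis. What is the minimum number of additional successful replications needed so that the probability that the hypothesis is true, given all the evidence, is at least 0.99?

4

Prior odds = 0.017/0.983 = 17/983.
Combined Bayes factor of the evidence already in hand = 1.2 × 0.125 = 0.15.
Odds after that evidence = (17/983) × 0.15 = 51/19660.
Target odds = 0.99/0.01 = 99.
Need 25ⁿ ≥ 99 ÷ (51/19660) = 648780/17.
25³ = 15625 falls short of 648780/17 but 25⁴ = 390625 reaches it, so n = 4.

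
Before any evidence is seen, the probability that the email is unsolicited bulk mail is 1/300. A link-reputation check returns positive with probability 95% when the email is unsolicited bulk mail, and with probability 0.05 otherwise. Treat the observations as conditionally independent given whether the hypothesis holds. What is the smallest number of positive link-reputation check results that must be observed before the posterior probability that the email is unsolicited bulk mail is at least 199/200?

Prior odds: (1/300) ÷ (299/300) = 1/299.
Likelihood ratio of a positive result = 0.95/0.05 = 19.
Target odds: 0.995 ÷ 0.005 = 199.
Require 19ⁿ ≥ 199 ÷ (1/299) = 59501.
19³ = 6859 falls short of 59501 but 19⁴ = 130321 reaches it, so n = 4.

4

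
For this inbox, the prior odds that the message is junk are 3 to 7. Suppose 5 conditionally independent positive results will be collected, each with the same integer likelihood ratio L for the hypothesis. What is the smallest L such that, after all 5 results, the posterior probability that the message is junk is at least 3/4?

Prior odds = 3/7.
Target odds = 0.75/0.25 = 3.
Need L⁵ ≥ 3 ÷ (3/7) = 7.
1⁵ = 1 < 7 ≤ 32 = 2⁵, so L = 2.

2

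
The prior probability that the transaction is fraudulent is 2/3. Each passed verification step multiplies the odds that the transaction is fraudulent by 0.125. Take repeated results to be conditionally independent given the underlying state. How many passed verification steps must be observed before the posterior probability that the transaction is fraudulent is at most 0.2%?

4

Prior odds: (2/3) ÷ (1/3) = 2.
Likelihood ratio per passed verification step = 0.125.
Target odds: 0.002 ÷ 0.998 = 1/499.
Require 0.125ⁿ ≤ 1/499 ÷ 2 = 1/998.
0.125³ = 0.001953125 is still above 1/998 but 0.125⁴ = 1/4096 is at or below it, so n = 4.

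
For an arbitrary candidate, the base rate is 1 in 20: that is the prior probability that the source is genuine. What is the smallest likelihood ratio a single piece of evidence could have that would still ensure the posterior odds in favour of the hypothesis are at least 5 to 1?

95

Prior odds = 0.05/0.95 = 1/19.
Target odds = 5.
Required Bayes factor = 5 ÷ (1/19) = 95.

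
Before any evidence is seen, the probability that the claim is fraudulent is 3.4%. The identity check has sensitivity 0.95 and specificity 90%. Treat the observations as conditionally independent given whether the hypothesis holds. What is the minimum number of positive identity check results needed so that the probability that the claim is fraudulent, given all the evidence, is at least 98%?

4

Prior odds: 0.034 ÷ 0.966 = 17/483.
False-positive rate = 1 − 0.9 = 0.1; likelihood ratio of a positive = 0.95/0.1 = 9.5.
Target posterior odds = 0.98/0.02 = 49.
Require 9.5ⁿ ≥ 49 ÷ (17/483) = 23667/17.
9.5³ = 857.375 falls short of 23667/17 but 9.5⁴ = 8145.0625 reaches it, so n = 4.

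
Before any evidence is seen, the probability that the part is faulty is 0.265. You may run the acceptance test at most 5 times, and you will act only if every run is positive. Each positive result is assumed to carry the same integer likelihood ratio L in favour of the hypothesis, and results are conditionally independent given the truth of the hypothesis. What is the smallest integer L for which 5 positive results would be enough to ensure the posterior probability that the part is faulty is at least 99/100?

Prior odds = 0.265/0.735 = 53/147.
Target odds = 0.99/0.01 = 99.
Need L⁵ ≥ 99 ÷ (53/147) = 14553/53.
3⁵ = 243 < 14553/53 ≤ 1024 = 4⁵, so L = 4.

4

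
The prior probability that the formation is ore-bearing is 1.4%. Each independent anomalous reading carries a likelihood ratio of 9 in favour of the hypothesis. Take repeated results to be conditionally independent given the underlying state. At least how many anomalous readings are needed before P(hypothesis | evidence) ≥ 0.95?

4

Prior odds = 0.014/0.986 = 7/493.
Likelihood ratio per anomalous reading = 9.
Target posterior odds = 0.95/0.05 = 19.
Require 9ⁿ ≥ 19 ÷ (7/493) = 9367/7.
9³ = 729 falls short of 9367/7 but 9⁴ = 6561 reaches it, so n = 4.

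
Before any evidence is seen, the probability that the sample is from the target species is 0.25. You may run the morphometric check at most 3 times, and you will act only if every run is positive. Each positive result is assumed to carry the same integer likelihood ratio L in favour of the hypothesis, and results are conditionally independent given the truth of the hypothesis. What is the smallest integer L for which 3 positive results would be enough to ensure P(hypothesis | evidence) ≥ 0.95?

4

Prior odds = 0.25/0.75 = 1/3.
Target odds = 0.95/0.05 = 19.
Need L³ ≥ 19 ÷ (1/3) = 57.
3³ = 27 < 57 ≤ 64 = 4³, so L = 4.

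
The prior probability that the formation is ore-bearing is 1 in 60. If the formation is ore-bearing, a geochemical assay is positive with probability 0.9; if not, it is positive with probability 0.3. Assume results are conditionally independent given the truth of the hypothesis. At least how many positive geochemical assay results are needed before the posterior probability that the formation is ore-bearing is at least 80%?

Prior odds = (1/60)/(59/60) = 1/59.
Likelihood ratio of a positive = 0.9/0.3 = 3.
Target posterior odds = 0.8/0.2 = 4.
Require 3ⁿ ≥ 4 ÷ (1/59) = 236.
3⁴ = 81 falls short of 236 but 3⁵ = 243 reaches it, so n = 5.

5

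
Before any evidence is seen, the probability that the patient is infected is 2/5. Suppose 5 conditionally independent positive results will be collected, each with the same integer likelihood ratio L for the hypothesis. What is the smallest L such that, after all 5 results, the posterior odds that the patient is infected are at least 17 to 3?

2

Prior odds = 0.4/0.6 = 2/3.
Target odds = 17/3.
Need L⁵ ≥ 17/3 ÷ (2/3) = 8.5.
1⁵ = 1 < 8.5 ≤ 32 = 2⁵, so L = 2.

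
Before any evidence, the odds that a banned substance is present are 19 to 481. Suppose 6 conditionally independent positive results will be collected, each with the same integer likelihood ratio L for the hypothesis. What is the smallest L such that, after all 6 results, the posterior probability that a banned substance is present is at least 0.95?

Prior odds = 19/481.
Target odds = 0.95/0.05 = 19.
Need L⁶ ≥ 19 ÷ (19/481) = 481.
2⁶ = 64 < 481 ≤ 729 = 3⁶, so L = 3.

3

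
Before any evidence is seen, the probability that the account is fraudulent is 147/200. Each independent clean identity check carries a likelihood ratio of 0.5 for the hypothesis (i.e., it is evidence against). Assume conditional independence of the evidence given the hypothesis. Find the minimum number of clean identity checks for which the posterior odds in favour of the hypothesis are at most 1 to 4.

4

Prior odds = 0.735/0.265 = 147/53.
Likelihood ratio per clean identity check = 0.5.
Target odds = 0.25.
Need (147/53) × 0.5ⁿ ≤ 0.25, i.e. 0.5ⁿ ≤ 53/588.
0.5³ = 0.125 is still above 53/588 but 0.5⁴ = 0.0625 is at or below it, so n = 4.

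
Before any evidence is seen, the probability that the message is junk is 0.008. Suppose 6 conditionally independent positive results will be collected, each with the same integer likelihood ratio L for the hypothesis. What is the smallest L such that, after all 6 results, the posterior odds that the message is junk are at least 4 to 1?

3

Prior odds = 0.008/0.992 = 1/124.
Target odds = 4.
Need L⁶ ≥ 4 ÷ (1/124) = 496.
2⁶ = 64 < 496 ≤ 729 = 3⁶, so L = 3.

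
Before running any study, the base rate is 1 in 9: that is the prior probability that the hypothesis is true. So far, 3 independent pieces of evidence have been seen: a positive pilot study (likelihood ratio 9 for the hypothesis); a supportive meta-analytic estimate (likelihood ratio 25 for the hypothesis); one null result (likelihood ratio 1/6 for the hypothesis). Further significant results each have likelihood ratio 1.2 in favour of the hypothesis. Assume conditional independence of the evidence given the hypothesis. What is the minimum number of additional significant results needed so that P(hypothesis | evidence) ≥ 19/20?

8

Prior odds = (1/9)/(8/9) = 0.125.
Combined Bayes factor of the evidence already in hand = 9 × 25 × (1/6) = 37.5.
Odds after that evidence = 0.125 × 37.5 = 4.6875.
Target odds = 0.95/0.05 = 19.
Need 1.2ⁿ ≥ 19 ÷ 4.6875 = 304/75.
1.2⁷ = 279936/78125 falls short of 304/75 but 1.2⁸ = 1679616/390625 reaches it, so n = 8.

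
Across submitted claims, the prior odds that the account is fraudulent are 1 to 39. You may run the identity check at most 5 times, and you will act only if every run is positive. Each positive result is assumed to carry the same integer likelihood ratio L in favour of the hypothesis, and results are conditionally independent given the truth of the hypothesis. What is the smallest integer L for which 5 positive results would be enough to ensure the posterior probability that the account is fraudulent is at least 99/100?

6

Prior odds = 1/39.
Target odds = 0.99/0.01 = 99.
Need L⁵ ≥ 99 ÷ (1/39) = 3861.
5⁵ = 3125 < 3861 ≤ 7776 = 6⁵, so L = 6.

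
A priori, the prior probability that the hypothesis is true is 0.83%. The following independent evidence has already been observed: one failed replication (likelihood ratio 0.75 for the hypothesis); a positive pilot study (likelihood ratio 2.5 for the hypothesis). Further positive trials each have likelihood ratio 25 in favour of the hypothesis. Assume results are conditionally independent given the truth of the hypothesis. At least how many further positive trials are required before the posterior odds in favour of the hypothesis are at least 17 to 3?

2

Prior odds = 0.0083/0.9917 = 83/9917.
Combined Bayes factor of the evidence already in hand = 0.75 × 2.5 = 1.875.
Odds after that evidence = (83/9917) × 1.875 = 1245/79336.
Target odds = 17/3.
Need 25ⁿ ≥ 17/3 ÷ (1245/79336) = 1348712/3735.
25¹ = 25 falls short of 1348712/3735 but 25² = 625 reaches it, so n = 2.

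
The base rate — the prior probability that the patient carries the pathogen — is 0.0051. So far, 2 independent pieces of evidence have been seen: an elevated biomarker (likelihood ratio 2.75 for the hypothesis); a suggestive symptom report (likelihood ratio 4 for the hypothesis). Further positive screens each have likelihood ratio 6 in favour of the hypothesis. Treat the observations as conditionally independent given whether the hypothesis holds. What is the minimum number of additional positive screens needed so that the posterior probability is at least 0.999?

6

Prior odds = 0.0051/0.9949 = 51/9949.
Combined Bayes factor of the evidence already in hand = 2.75 × 4 = 11.
Odds after that evidence = (51/9949) × 11 = 561/9949.
Target odds = 0.999/0.001 = 999.
Need 6ⁿ ≥ 999 ÷ (561/9949) = 3313017/187.
6⁵ = 7776 falls short of 3313017/187 but 6⁶ = 46656 reaches it, so n = 6.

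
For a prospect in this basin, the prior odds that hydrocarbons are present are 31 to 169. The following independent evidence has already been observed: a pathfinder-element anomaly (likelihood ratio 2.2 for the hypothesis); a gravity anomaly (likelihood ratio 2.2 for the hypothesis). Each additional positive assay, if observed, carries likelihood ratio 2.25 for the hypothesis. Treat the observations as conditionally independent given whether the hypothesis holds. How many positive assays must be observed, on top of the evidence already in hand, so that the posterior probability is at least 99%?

6

Prior odds = 31/169.
Combined Bayes factor of the evidence already in hand = 2.2 × 2.2 = 4.84.
Odds after that evidence = (31/169) × 4.84 = 3751/4225.
Target odds = 0.99/0.01 = 99.
Need 2.25ⁿ ≥ 99 ÷ (3751/4225) = 38025/341.
2.25⁵ = 59049/1024 falls short of 38025/341 but 2.25⁶ = 531441/4096 reaches it, so n = 6.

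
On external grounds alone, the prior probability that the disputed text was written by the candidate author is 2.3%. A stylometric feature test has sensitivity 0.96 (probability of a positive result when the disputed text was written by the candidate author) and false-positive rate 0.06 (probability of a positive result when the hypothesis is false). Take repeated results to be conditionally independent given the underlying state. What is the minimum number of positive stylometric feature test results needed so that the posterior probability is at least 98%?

3

Prior odds = 0.023/0.977 = 23/977.
Likelihood ratio of a positive result = 0.96/0.06 = 16.
Target posterior odds = 0.98/0.02 = 49.
Require 16ⁿ ≥ 49 ÷ (23/977) = 47873/23.
16² = 256 falls short of 47873/23 but 16³ = 4096 reaches it, so n = 3.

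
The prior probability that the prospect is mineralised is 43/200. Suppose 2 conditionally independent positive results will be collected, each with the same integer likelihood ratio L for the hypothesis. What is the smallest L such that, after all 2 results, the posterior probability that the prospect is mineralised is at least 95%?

9

Prior odds = 0.215/0.785 = 43/157.
Target odds = 0.95/0.05 = 19.
Need L² ≥ 19 ÷ (43/157) = 2983/43.
8² = 64 < 2983/43 ≤ 81 = 9², so L = 9.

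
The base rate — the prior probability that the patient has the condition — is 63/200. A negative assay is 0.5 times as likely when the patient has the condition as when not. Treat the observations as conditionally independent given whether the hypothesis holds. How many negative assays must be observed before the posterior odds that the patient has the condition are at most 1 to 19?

Prior odds = 0.315/0.685 = 63/137.
Likelihood ratio per negative assay = 0.5.
Target odds = 1/19.
Need (63/137) × 0.5ⁿ ≤ 1/19, i.e. 0.5ⁿ ≤ 137/1197.
0.5³ = 0.125 is still above 137/1197 but 0.5⁴ = 0.0625 is at or below it, so n = 4.

4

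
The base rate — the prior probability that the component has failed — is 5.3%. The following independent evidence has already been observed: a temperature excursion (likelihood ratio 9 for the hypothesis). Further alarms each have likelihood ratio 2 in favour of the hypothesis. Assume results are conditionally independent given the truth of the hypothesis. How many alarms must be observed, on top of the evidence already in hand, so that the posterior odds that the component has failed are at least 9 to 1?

5

Prior odds = 0.053/0.947 = 53/947.
Bayes factor of the evidence already in hand = 9.
Odds after that evidence = (53/947) × 9 = 477/947.
Target odds = 9.
Need 2ⁿ ≥ 9 ÷ (477/947) = 947/53.
2⁴ = 16 falls short of 947/53 but 2⁵ = 32 reaches it, so n = 5.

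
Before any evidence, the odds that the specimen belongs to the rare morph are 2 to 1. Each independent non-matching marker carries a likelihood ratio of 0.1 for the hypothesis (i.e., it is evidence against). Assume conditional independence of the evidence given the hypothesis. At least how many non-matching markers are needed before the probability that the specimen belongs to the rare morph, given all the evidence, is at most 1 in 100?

Prior odds = 2.
Likelihood ratio per non-matching marker = 0.1.
Target posterior odds = 0.01/0.99 = 1/99.
Need 2 × 0.1ⁿ ≤ 1/99, i.e. 0.1ⁿ ≤ 1/198.
0.1² = 0.01 is still above 1/198 but 0.1³ = 0.001 is at or below it, so n = 3.

3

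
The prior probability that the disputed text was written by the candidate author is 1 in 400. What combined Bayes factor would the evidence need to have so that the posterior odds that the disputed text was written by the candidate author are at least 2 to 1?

Prior odds = 0.0025/0.9975 = 1/399.
Target odds = 2.
Required Bayes factor = 2 ÷ (1/399) = 798.

798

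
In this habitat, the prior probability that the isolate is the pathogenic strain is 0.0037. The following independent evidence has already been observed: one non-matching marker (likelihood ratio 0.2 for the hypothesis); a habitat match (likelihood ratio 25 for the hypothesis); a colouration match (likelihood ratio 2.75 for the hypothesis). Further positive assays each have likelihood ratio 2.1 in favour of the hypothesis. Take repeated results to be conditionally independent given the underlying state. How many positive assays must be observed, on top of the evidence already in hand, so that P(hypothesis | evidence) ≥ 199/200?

Prior odds = 0.0037/0.9963 = 37/9963.
Combined Bayes factor of the evidence already in hand = 0.2 × 25 × 2.75 = 13.75.
Odds after that evidence = (37/9963) × 13.75 = 2035/39852.
Target odds = 0.995/0.005 = 199.
Need 2.1ⁿ ≥ 199 ÷ (2035/39852) = 7930548/2035.
2.1¹¹ ≈3502.78 falls short of 7930548/2035 but 2.1¹² ≈7355.83 reaches it, so n = 12.

12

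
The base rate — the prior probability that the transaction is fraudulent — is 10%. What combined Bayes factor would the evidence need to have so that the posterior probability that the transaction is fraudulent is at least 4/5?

Prior odds = 0.1/0.9 = 1/9.
Target odds = 0.8/0.2 = 4.
Required Bayes factor = 4 ÷ (1/9) = 36.

36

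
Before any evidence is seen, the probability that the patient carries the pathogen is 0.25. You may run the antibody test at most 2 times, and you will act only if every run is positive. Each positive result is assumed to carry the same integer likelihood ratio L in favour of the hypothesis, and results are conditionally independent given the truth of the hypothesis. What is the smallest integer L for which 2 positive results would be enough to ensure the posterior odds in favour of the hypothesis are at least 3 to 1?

Prior odds = 0.25/0.75 = 1/3.
Target odds = 3.
Need L² ≥ 3 ÷ (1/3) = 9.
2² = 4 < 9 ≤ 9 = 3², so L = 3.

3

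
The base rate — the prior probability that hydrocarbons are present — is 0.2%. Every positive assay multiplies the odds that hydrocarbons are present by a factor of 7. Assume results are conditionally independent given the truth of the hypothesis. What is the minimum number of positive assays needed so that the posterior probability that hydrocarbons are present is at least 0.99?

6

Prior odds: 0.002 ÷ 0.998 = 1/499.
Likelihood ratio per positive assay = 7.
Target posterior odds = 0.99/0.01 = 99.
Require 7ⁿ ≥ 99 ÷ (1/499) = 49401.
7⁵ = 16807 falls short of 49401 but 7⁶ = 117649 reaches it, so n = 6.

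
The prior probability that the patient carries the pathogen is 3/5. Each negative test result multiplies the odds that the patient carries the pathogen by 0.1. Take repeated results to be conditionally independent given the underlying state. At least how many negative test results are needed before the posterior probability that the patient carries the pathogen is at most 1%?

3

Prior odds = 0.6/0.4 = 1.5.
Likelihood ratio per negative test result = 0.1.
Target odds: 0.01 ÷ 0.99 = 1/99.
Need 1.5 × 0.1ⁿ ≤ 1/99, i.e. 0.1ⁿ ≤ 2/297.
0.1² = 0.01 is still above 2/297 but 0.1³ = 0.001 is at or below it, so n = 3.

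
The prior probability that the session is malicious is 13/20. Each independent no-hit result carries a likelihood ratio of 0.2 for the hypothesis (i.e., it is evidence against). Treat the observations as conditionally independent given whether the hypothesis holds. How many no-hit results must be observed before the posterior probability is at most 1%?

Prior odds: 0.65 ÷ 0.35 = 13/7.
Likelihood ratio per no-hit result = 0.2.
Target posterior odds = 0.01/0.99 = 1/99.
Need (13/7) × 0.2ⁿ ≤ 1/99, i.e. 0.2ⁿ ≤ 7/1287.
0.2³ = 0.008 is still above 7/1287 but 0.2⁴ = 0.0016 is at or below it, so n = 4.

4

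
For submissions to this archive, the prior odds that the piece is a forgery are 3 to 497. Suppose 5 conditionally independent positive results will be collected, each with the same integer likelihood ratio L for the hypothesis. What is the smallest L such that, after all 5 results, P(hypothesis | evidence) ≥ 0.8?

Prior odds = 3/497.
Target odds = 0.8/0.2 = 4.
Need L⁵ ≥ 4 ÷ (3/497) = 1988/3.
3⁵ = 243 < 1988/3 ≤ 1024 = 4⁵, so L = 4.

4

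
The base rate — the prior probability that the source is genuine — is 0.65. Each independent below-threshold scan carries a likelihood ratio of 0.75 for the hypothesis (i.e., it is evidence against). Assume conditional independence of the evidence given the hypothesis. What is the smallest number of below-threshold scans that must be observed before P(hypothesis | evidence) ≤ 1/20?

Prior odds = 0.65/0.35 = 13/7.
Likelihood ratio per below-threshold scan = 0.75.
Target odds: 0.05 ÷ 0.95 = 1/19.
Need (13/7) × 0.75ⁿ ≤ 1/19, i.e. 0.75ⁿ ≤ 7/247.
0.75¹² = 531441/16777216 is still above 7/247 but 0.75¹³ = 1594323/67108864 is at or below it, so n = 13.

13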